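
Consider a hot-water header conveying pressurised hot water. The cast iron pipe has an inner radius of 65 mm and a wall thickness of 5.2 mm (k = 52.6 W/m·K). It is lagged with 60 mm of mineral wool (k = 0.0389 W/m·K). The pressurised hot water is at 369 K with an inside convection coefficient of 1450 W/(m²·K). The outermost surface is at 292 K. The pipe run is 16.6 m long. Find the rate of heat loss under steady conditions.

Q ≈ 505 W

For a radial system each layer contributes R = ln(r_out/r_in)/(2πkL); films add R = 1/(hA).
R_inner film = 1/(h_i·2πr₁L) = 1/(1450×2π×0.065×16.6) = 1.017×10^-4 K/W
R_cast iron pipe wall = ln(70.2/65)/(2π×52.6×16.6) = 1.403×10^-5 K/W
R_mineral wool = ln(130.2/70.2)/(2π×0.0389×16.6) = 0.1522 K/W
R_total = 0.1524 K/W
Q = ΔT/R_total = 77/0.1524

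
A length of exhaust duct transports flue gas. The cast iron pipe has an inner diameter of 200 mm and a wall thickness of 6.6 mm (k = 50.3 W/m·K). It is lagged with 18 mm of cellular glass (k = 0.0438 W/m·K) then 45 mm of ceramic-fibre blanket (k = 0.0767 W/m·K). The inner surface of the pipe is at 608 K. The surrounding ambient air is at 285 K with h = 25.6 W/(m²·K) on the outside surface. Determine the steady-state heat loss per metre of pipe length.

Radial resistances (cylindrical: R_cond = ln(r_o/r_i)/(2πkL), R_conv = 1/(h·2πrL)):
R_cast iron pipe wall = ln(106.6/100)/(2π×50.3×1) = 2.022×10^-4 K/W
R_cellular glass = ln(124.6/106.6)/(2π×0.0438×1) = 0.5669 K/W
R_ceramic-fibre blanket = ln(169.6/124.6)/(2π×0.0767×1) = 0.6398 K/W
R_outer film = 1/(h_o·2πr_oL) = 1/(25.6×2π×0.1696×1) = 0.03666 K/W
R_total = 1.244 K/W
Q = ΔT/R_total = 323/1.244

q′ ≈ 260 W/m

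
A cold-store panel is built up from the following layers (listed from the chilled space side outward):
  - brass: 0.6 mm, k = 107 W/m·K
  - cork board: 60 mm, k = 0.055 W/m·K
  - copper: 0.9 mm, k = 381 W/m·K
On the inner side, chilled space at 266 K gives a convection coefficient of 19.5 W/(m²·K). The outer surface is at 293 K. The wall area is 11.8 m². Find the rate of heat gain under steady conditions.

Q ≈ 279 W

Series thermal resistances:
R_inner film = 1/(h_i·A) = 1/(19.5×11.8) = 0.004346 K/W
R_brass = L/(kA) = 0.0006/(107×11.8) = 4.752×10^-7 K/W
R_cork board = L/(kA) = 0.06/(0.055×11.8) = 0.09245 K/W
R_copper = L/(kA) = 0.0009/(381×11.8) = 2.002×10^-7 K/W
R_total = 0.0968 K/W
Q = ΔT / R_total = 27 / 0.0968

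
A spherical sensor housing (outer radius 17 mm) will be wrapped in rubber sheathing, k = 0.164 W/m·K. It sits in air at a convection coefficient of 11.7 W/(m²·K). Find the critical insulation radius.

r_cr ≈ 28 mm

For a sphere r_cr = 2k/h = 2×0.164/11.7
r_cr = 28 mm; since the bare radius (17 mm) is below r_cr, adding a thin layer of insulation will *increase* heat loss.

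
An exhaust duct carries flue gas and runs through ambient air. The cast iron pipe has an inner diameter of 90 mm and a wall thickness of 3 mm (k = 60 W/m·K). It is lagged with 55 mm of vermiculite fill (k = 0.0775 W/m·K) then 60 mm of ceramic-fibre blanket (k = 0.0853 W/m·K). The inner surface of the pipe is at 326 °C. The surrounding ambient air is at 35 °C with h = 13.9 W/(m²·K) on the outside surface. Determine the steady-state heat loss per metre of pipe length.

q′ ≈ 117 W/m

Per-layer cylindrical resistances, series-summed:
R_cast iron pipe wall = ln(48/45)/(2π×60×1) = 1.712×10^-4 K/W
R_vermiculite fill = ln(103/48)/(2π×0.0775×1) = 1.568 K/W
R_ceramic-fibre blanket = ln(163/103)/(2π×0.0853×1) = 0.8565 K/W
R_outer film = 1/(h_o·2πr_oL) = 1/(13.9×2π×0.163×1) = 0.07025 K/W
R_total = 2.495 K/W
Q = ΔT/R_total = 291/2.495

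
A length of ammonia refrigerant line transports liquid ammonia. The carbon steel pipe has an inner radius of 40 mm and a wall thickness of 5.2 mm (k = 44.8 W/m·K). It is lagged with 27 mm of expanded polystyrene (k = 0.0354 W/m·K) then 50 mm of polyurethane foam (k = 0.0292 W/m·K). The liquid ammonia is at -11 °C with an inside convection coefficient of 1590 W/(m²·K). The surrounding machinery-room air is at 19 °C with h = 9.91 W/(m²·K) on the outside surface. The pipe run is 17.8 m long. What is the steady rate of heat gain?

Q ≈ 105 W

Radial resistances (cylindrical: R_cond = ln(r_o/r_i)/(2πkL), R_conv = 1/(h·2πrL)):
R_inner film = 1/(h_i·2πr₁L) = 1/(1590×2π×0.04×17.8) = 1.406×10^-4 K/W
R_carbon steel pipe wall = ln(45.2/40)/(2π×44.8×17.8) = 2.439×10^-5 K/W
R_expanded polystyrene = ln(72.2/45.2)/(2π×0.0354×17.8) = 0.1183 K/W
R_polyurethane foam = ln(122.2/72.2)/(2π×0.0292×17.8) = 0.1611 K/W
R_outer film = 1/(h_o·2πr_oL) = 1/(9.91×2π×0.1222×17.8) = 0.007383 K/W
R_total = 0.287 K/W
Q = ΔT/R_total = 30/0.287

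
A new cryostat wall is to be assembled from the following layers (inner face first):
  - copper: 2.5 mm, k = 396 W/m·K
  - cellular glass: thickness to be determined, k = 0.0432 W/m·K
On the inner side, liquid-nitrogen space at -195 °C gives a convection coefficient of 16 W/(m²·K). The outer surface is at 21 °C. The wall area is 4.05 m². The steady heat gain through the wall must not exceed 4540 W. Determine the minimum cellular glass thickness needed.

L ≈ 5.62 mm

Thermal resistances in series:
R_inner film = 1/(h_i·A) = 1/(16×4.05) = 0.01543 K/W
R_copper = L/(kA) = 0.0025/(396×4.05) = 1.559×10^-6 K/W
Sum of the known resistances R_other = 0.01543 K/W
Required total resistance R_tot = ΔT/Q_allow = 216/4540 = 0.04758 K/W
R_cellular glass = R_tot − R_other = 0.03214 K/W
L = R·k·A = 0.03214×0.0432×4.05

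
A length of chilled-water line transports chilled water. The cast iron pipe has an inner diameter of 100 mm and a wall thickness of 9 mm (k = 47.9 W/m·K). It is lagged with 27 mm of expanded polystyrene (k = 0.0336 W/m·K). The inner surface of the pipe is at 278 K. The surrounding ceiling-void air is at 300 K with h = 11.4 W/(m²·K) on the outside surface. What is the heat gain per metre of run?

Cylindrical conduction, so R = ln(r₂/r₁)/(2πkL) per layer, in series:
R_cast iron pipe wall = ln(59/50)/(2π×47.9×1) = 5.499×10^-4 K/W
R_expanded polystyrene = ln(86/59)/(2π×0.0336×1) = 1.785 K/W
R_outer film = 1/(h_o·2πr_oL) = 1/(11.4×2π×0.086×1) = 0.1623 K/W
R_total = 1.948 K/W
Q = ΔT/R_total = 22/1.948

q′ ≈ 11.3 W/m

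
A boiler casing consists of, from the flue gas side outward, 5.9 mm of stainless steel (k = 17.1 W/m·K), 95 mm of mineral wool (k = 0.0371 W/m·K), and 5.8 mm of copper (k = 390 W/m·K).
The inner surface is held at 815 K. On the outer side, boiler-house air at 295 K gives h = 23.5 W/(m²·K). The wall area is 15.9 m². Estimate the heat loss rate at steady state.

Series thermal resistances:
R_stainless steel = L/(kA) = 0.0059/(17.1×15.9) = 2.17×10^-5 K/W
R_mineral wool = L/(kA) = 0.095/(0.0371×15.9) = 0.161 K/W
R_copper = L/(kA) = 0.0058/(390×15.9) = 9.353×10^-7 K/W
R_outer film = 1/(h_o·A) = 1/(23.5×15.9) = 0.002676 K/W
R_total = 0.1637 K/W
Q = ΔT / R_total = 520 / 0.1637

Q ≈ 3180 W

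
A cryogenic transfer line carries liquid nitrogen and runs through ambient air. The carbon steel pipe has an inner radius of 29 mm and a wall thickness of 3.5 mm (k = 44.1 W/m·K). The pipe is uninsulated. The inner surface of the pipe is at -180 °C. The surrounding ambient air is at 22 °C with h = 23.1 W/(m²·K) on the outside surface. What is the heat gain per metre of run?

Cylindrical conduction, so R = ln(r₂/r₁)/(2πkL) per layer, in series:
R_carbon steel pipe wall = ln(32.5/29)/(2π×44.1×1) = 4.112×10^-4 K/W
R_outer film = 1/(h_o·2πr_oL) = 1/(23.1×2π×0.0325×1) = 0.212 K/W
R_total = 0.2124 K/W
Q = ΔT/R_total = 202/0.2124

q′ ≈ 951 W/m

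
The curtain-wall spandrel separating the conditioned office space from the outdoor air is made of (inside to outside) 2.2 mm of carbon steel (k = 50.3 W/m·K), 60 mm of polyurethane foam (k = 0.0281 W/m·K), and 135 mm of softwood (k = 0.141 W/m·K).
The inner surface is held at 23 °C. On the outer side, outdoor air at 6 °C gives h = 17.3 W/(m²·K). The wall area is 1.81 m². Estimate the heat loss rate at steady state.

Treating each layer as a thermal resistance in series:
R_carbon steel = L/(kA) = 0.0022/(50.3×1.81) = 2.416×10^-5 K/W
R_polyurethane foam = L/(kA) = 0.06/(0.0281×1.81) = 1.18 K/W
R_softwood = L/(kA) = 0.135/(0.141×1.81) = 0.529 K/W
R_outer film = 1/(h_o·A) = 1/(17.3×1.81) = 0.03194 K/W
R_total = 1.741 K/W
Q = ΔT / R_total = 17 / 1.741

Q ≈ 9.77 W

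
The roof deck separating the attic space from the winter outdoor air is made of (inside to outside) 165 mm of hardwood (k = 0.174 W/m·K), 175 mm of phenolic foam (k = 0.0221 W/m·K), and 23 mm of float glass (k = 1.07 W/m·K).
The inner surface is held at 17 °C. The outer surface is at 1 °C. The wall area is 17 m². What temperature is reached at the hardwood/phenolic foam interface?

Treating each layer as a thermal resistance in series:
R_hardwood = L/(kA) = 0.165/(0.174×17) = 0.05578 K/W
R_phenolic foam = L/(kA) = 0.175/(0.0221×17) = 0.4658 K/W
R_float glass = L/(kA) = 0.023/(1.07×17) = 0.001264 K/W
R_total = 0.5228 K/W;  Q = ΔT/R_total = 16/0.5228 = 30.6 W
T_interface = T_inner − Q·ΣR(inner→interface) = 17 − 30.6×0.05578

T ≈ 15.3 °C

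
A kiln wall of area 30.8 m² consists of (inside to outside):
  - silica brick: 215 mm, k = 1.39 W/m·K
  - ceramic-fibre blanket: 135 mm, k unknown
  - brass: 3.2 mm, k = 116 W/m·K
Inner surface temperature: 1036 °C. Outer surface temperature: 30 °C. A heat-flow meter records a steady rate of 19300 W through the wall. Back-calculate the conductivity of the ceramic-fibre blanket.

k ≈ 0.0931 W/(m·K)

Using the resistance-network approach (series):
R_silica brick = L/(kA) = 0.215/(1.39×30.8) = 0.005022 K/W
R_brass = L/(kA) = 0.0032/(116×30.8) = 8.957×10^-7 K/W
Sum of known resistances R_other = 0.005023 K/W
Total R = ΔT/Q = 1006/19300 = 0.05212 K/W
R_ceramic-fibre blanket = R_total − R_other = 0.0471 K/W
k = L/(R·A) = 0.135/(0.0471×30.8)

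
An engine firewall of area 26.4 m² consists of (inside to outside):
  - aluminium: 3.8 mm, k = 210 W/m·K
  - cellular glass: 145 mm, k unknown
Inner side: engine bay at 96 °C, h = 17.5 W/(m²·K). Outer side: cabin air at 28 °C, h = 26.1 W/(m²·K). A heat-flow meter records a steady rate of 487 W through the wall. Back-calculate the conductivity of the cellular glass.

k ≈ 0.0404 W/(m·K)

Treating each layer as a thermal resistance in series:
R_inner film = 1/(h_i·A) = 1/(17.5×26.4) = 0.002165 K/W
R_aluminium = L/(kA) = 0.0038/(210×26.4) = 6.854×10^-7 K/W
R_outer film = 1/(h_o·A) = 1/(26.1×26.4) = 0.001451 K/W
Sum of known resistances R_other = 0.003616 K/W
Total R = ΔT/Q = 68/487 = 0.1396 K/W
R_cellular glass = R_total − R_other = 0.136 K/W
k = L/(R·A) = 0.145/(0.136×26.4)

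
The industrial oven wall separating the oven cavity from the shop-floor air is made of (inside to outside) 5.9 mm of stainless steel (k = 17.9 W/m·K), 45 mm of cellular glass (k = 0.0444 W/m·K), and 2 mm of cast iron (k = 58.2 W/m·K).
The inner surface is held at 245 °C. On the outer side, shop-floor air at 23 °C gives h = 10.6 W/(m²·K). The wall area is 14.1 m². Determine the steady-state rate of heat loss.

Series thermal resistances:
R_stainless steel = L/(kA) = 0.0059/(17.9×14.1) = 2.338×10^-5 K/W
R_cellular glass = L/(kA) = 0.045/(0.0444×14.1) = 0.07188 K/W
R_cast iron = L/(kA) = 0.002/(58.2×14.1) = 2.437×10^-6 K/W
R_outer film = 1/(h_o·A) = 1/(10.6×14.1) = 0.006691 K/W
R_total = 0.0786 K/W
Q = ΔT / R_total = 222 / 0.0786

Q ≈ 2820 W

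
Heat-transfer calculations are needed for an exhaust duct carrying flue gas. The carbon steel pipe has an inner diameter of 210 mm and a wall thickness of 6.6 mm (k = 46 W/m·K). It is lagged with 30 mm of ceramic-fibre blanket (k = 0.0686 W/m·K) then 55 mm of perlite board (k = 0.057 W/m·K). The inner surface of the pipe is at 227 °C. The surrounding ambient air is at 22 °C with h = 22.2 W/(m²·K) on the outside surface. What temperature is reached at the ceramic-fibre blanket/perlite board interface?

T ≈ 152 °C

For a radial system each layer contributes R = ln(r_out/r_in)/(2πkL); films add R = 1/(hA).
R_carbon steel pipe wall = ln(111.6/105)/(2π×46×1) = 2.109×10^-4 K/W
R_ceramic-fibre blanket = ln(141.6/111.6)/(2π×0.0686×1) = 0.5524 K/W
R_perlite board = ln(196.6/141.6)/(2π×0.057×1) = 0.9163 K/W
R_outer film = 1/(h_o·2πr_oL) = 1/(22.2×2π×0.1966×1) = 0.03647 K/W
R_total = 1.505 K/W
Q = ΔT/R_total = 205/1.505
Q = 136 W/m
T_interface = T_inner − Q·ΣR(inner→interface) = 227 − 136×0.5526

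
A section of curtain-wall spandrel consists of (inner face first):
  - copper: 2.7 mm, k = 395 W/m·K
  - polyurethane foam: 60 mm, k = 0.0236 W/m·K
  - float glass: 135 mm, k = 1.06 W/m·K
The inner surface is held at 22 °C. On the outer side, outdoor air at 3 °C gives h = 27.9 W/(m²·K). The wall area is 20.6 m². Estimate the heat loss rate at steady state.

Q ≈ 145 W

Using the resistance-network approach (series):
R_copper = L/(kA) = 0.0027/(395×20.6) = 3.318×10^-7 K/W
R_polyurethane foam = L/(kA) = 0.06/(0.0236×20.6) = 0.1234 K/W
R_float glass = L/(kA) = 0.135/(1.06×20.6) = 0.006182 K/W
R_outer film = 1/(h_o·A) = 1/(27.9×20.6) = 0.00174 K/W
R_total = 0.1313 K/W
Q = ΔT / R_total = 19 / 0.1313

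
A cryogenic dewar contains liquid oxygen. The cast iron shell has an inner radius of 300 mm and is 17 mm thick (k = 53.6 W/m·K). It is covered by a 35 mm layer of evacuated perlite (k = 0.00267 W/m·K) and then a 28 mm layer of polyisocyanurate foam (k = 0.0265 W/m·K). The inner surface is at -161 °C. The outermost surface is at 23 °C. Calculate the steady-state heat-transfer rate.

Q ≈ 18.4 W

For a spherical shell R = (1/r₁ − 1/r₂)/(4πk); film R = 1/(h·4πr²). In series:
R_cast iron shell = (1/0.3 − 1/0.317)/(4π×53.6) = 2.654×10^-4 K/W
R_evacuated perlite = (1/0.317 − 1/0.352)/(4π×0.00267) = 9.349 K/W
R_polyisocyanurate foam = (1/0.352 − 1/0.38)/(4π×0.0265) = 0.6286 K/W
R_total = 9.977 K/W
Q = ΔT/R_total = 184/9.977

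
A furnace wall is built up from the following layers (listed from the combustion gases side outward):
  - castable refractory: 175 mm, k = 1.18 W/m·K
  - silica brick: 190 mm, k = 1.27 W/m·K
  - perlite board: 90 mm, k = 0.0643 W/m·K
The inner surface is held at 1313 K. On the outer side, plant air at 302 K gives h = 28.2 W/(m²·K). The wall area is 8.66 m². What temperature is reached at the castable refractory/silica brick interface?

Series thermal resistances:
R_castable refractory = L/(kA) = 0.175/(1.18×8.66) = 0.01713 K/W
R_silica brick = L/(kA) = 0.19/(1.27×8.66) = 0.01728 K/W
R_perlite board = L/(kA) = 0.09/(0.0643×8.66) = 0.1616 K/W
R_outer film = 1/(h_o·A) = 1/(28.2×8.66) = 0.004095 K/W
R_total = 0.2001 K/W;  Q = ΔT/R_total = 1011/0.2001 = 5052 W
T_interface = T_inner − Q·ΣR(inner→interface) = 1313 − 5050×0.01713

T ≈ 1230 K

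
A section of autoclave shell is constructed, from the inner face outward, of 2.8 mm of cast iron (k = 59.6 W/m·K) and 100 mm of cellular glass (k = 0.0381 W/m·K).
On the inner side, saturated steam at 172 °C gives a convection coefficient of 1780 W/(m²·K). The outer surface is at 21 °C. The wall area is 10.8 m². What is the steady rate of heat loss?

Q ≈ 621 W

Thermal resistances in series:
R_inner film = 1/(h_i·A) = 1/(1780×10.8) = 5.202×10^-5 K/W
R_cast iron = L/(kA) = 0.0028/(59.6×10.8) = 4.35×10^-6 K/W
R_cellular glass = L/(kA) = 0.1/(0.0381×10.8) = 0.243 K/W
R_total = 0.2431 K/W
Q = ΔT / R_total = 151 / 0.2431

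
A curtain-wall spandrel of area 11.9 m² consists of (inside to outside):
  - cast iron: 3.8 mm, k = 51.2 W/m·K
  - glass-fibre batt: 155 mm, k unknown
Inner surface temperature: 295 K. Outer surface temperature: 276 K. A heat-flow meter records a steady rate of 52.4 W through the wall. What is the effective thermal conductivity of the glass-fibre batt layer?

Model the wall as resistances in series:
R_cast iron = L/(kA) = 0.0038/(51.2×11.9) = 6.237×10^-6 K/W
Sum of known resistances R_other = 6.237×10^-6 K/W
Total R = ΔT/Q = 19/52.4 = 0.3626 K/W
R_glass-fibre batt = R_total − R_other = 0.3626 K/W
k = L/(R·A) = 0.155/(0.3626×11.9)

k ≈ 0.0359 W/(m·K)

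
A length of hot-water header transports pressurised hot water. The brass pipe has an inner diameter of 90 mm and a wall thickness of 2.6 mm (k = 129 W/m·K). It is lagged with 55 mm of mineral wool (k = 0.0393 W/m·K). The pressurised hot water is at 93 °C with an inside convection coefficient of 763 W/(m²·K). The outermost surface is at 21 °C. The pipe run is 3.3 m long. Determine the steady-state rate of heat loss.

Q ≈ 76.3 W

Per-layer cylindrical resistances, series-summed:
R_inner film = 1/(h_i·2πr₁L) = 1/(763×2π×0.045×3.3) = 0.001405 K/W
R_brass pipe wall = ln(47.6/45)/(2π×129×3.3) = 2.1×10^-5 K/W
R_mineral wool = ln(102.6/47.6)/(2π×0.0393×3.3) = 0.9425 K/W
R_total = 0.9439 K/W
Q = ΔT/R_total = 72/0.9439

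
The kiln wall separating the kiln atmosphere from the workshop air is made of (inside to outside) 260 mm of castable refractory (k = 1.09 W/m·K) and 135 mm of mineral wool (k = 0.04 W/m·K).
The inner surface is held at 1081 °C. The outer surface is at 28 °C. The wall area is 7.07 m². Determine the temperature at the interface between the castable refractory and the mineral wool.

Model the wall as resistances in series:
R_castable refractory = L/(kA) = 0.26/(1.09×7.07) = 0.03374 K/W
R_mineral wool = L/(kA) = 0.135/(0.04×7.07) = 0.4774 K/W
R_total = 0.5111 K/W;  Q = ΔT/R_total = 1053/0.5111 = 2060 W
T_interface = T_inner − Q·ΣR(inner→interface) = 1081 − 2060×0.03374

T ≈ 1010 °C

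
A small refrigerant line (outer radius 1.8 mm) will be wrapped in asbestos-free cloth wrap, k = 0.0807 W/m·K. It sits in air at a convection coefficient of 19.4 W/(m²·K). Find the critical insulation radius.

For a cylinder r_cr = k/h = 0.0807/19.4
r_cr = 4.16 mm; since the bare radius (1.8 mm) is below r_cr, adding a thin layer of insulation will *increase* heat loss.

r_cr ≈ 4.16 mm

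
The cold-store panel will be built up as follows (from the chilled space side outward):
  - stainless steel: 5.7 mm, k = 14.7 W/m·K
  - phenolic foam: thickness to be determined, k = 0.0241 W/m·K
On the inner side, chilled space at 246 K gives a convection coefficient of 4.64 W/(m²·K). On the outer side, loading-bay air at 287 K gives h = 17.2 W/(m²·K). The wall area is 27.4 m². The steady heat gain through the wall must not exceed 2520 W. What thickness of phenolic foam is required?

L ≈ 4.14 mm

Using the resistance-network approach (series):
R_inner film = 1/(h_i·A) = 1/(4.64×27.4) = 0.007866 K/W
R_stainless steel = L/(kA) = 0.0057/(14.7×27.4) = 1.415×10^-5 K/W
R_outer film = 1/(h_o·A) = 1/(17.2×27.4) = 0.002122 K/W
Sum of the known resistances R_other = 0.01 K/W
Required total resistance R_tot = ΔT/Q_allow = 41/2520 = 0.01627 K/W
R_phenolic foam = R_tot − R_other = 0.006268 K/W
L = R·k·A = 0.006268×0.0241×27.4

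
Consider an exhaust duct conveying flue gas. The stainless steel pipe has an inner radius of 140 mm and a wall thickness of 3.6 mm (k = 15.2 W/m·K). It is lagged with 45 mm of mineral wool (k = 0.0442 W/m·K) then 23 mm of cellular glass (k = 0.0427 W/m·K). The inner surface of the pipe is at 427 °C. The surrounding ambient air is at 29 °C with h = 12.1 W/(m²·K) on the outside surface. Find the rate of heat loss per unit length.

Radial resistances (cylindrical: R_cond = ln(r_o/r_i)/(2πkL), R_conv = 1/(h·2πrL)):
R_stainless steel pipe wall = ln(143.6/140)/(2π×15.2×1) = 2.658×10^-4 K/W
R_mineral wool = ln(188.6/143.6)/(2π×0.0442×1) = 0.9816 K/W
R_cellular glass = ln(211.6/188.6)/(2π×0.0427×1) = 0.4289 K/W
R_outer film = 1/(h_o·2πr_oL) = 1/(12.1×2π×0.2116×1) = 0.06216 K/W
R_total = 1.473 K/W
Q = ΔT/R_total = 398/1.473

q′ ≈ 270 W/m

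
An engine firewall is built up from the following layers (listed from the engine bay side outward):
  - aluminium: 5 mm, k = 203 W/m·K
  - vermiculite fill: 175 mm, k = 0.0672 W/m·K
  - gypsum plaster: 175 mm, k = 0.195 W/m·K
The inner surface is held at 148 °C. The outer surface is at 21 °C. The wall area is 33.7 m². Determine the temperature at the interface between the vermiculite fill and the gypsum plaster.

T ≈ 53.5 °C

Series thermal resistances:
R_aluminium = L/(kA) = 0.005/(203×33.7) = 7.309×10^-7 K/W
R_vermiculite fill = L/(kA) = 0.175/(0.0672×33.7) = 0.07727 K/W
R_gypsum plaster = L/(kA) = 0.175/(0.195×33.7) = 0.02663 K/W
R_total = 0.1039 K/W;  Q = ΔT/R_total = 127/0.1039 = 1222 W
T_interface = T_inner − Q·ΣR(inner→interface) = 148 − 1220×0.07728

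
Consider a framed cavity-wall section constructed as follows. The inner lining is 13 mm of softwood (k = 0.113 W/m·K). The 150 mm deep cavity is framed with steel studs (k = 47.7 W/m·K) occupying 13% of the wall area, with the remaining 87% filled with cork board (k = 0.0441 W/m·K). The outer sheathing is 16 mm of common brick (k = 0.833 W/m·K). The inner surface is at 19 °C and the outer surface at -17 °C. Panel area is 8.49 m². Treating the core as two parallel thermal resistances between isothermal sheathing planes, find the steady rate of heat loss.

Sheathing layers in series; stud and cavity paths in parallel between them.
R_inner = 0.013/(0.113×8.49) = 0.01355 K/W
R_stud  = 0.15/(47.7×0.13×8.49) = 0.002849 K/W
R_cav   = 0.15/(0.0441×0.87×8.49) = 0.4605 K/W
1/R_core = 1/R_stud + 1/R_cav → R_core = 0.002832 K/W
R_outer = 0.016/(0.833×8.49) = 0.002262 K/W
R_total = 0.01864 K/W
Q = ΔT/R_total = 36/0.01864

Q ≈ 1930 W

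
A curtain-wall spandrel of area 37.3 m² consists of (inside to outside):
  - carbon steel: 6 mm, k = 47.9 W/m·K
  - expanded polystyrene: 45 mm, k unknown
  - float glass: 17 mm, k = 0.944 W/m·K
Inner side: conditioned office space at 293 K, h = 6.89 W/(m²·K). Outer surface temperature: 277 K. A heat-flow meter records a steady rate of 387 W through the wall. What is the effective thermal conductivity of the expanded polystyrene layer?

Model the wall as resistances in series:
R_inner film = 1/(h_i·A) = 1/(6.89×37.3) = 0.003891 K/W
R_carbon steel = L/(kA) = 0.006/(47.9×37.3) = 3.358×10^-6 K/W
R_float glass = L/(kA) = 0.017/(0.944×37.3) = 4.828×10^-4 K/W
Sum of known resistances R_other = 0.004377 K/W
Total R = ΔT/Q = 16/387 = 0.04134 K/W
R_expanded polystyrene = R_total − R_other = 0.03697 K/W
k = L/(R·A) = 0.045/(0.03697×37.3)

k ≈ 0.0326 W/(m·K)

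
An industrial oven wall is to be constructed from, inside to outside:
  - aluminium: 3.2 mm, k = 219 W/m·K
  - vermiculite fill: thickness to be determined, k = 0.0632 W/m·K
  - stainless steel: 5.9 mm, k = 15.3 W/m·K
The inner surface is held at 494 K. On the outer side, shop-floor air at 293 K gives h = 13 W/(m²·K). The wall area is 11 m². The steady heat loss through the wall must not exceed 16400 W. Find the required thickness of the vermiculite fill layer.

Thermal resistances in series:
R_aluminium = L/(kA) = 0.0032/(219×11) = 1.328×10^-6 K/W
R_stainless steel = L/(kA) = 0.0059/(15.3×11) = 3.506×10^-5 K/W
R_outer film = 1/(h_o·A) = 1/(13×11) = 0.006993 K/W
Sum of the known resistances R_other = 0.007029 K/W
Required total resistance R_tot = ΔT/Q_allow = 201/16400 = 0.01226 K/W
R_vermiculite fill = R_tot − R_other = 0.005227 K/W
L = R·k·A = 0.005227×0.0632×11

L ≈ 3.63 mm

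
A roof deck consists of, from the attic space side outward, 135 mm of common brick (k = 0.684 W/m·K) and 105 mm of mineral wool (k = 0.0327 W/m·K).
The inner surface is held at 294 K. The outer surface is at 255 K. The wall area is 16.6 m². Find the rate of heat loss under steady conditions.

Model the wall as resistances in series:
R_common brick = L/(kA) = 0.135/(0.684×16.6) = 0.01189 K/W
R_mineral wool = L/(kA) = 0.105/(0.0327×16.6) = 0.1934 K/W
R_total = 0.2053 K/W
Q = ΔT / R_total = 39 / 0.2053

Q ≈ 190 W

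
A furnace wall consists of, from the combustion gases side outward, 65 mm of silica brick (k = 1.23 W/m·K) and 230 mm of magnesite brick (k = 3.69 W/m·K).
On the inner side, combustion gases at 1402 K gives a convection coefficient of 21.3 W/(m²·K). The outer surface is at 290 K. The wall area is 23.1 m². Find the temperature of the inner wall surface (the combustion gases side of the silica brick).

T ≈ 1080 K

Using the resistance-network approach (series):
R_inner film = 1/(h_i·A) = 1/(21.3×23.1) = 0.002032 K/W
R_silica brick = L/(kA) = 0.065/(1.23×23.1) = 0.002288 K/W
R_magnesite brick = L/(kA) = 0.23/(3.69×23.1) = 0.002698 K/W
R_total = 0.007018 K/W;  Q = ΔT/R_total = 1112/0.007018 = 158400 W
T_interface = T_inner − Q·ΣR(inner→interface) = 1402 − 158000×0.002032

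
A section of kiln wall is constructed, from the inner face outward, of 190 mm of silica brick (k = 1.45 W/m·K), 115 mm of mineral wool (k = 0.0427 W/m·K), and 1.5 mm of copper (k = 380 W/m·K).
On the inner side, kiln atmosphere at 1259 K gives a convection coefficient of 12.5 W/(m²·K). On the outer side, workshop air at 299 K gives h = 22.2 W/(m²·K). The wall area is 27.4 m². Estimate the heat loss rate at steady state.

Q ≈ 8920 W

Model the wall as resistances in series:
R_inner film = 1/(h_i·A) = 1/(12.5×27.4) = 0.00292 K/W
R_silica brick = L/(kA) = 0.19/(1.45×27.4) = 0.004782 K/W
R_mineral wool = L/(kA) = 0.115/(0.0427×27.4) = 0.09829 K/W
R_copper = L/(kA) = 0.0015/(380×27.4) = 1.441×10^-7 K/W
R_outer film = 1/(h_o·A) = 1/(22.2×27.4) = 0.001644 K/W
R_total = 0.1076 K/W
Q = ΔT / R_total = 960 / 0.1076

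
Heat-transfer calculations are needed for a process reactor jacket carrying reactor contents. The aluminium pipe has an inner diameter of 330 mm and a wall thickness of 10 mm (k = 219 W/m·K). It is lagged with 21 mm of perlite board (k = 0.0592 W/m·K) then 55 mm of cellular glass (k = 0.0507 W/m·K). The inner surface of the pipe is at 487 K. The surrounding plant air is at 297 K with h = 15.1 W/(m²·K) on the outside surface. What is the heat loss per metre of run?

q′ ≈ 169 W/m

For a radial system each layer contributes R = ln(r_out/r_in)/(2πkL); films add R = 1/(hA).
R_aluminium pipe wall = ln(175/165)/(2π×219×1) = 4.276×10^-5 K/W
R_perlite board = ln(196/175)/(2π×0.0592×1) = 0.3047 K/W
R_cellular glass = ln(251/196)/(2π×0.0507×1) = 0.7764 K/W
R_outer film = 1/(h_o·2πr_oL) = 1/(15.1×2π×0.251×1) = 0.04199 K/W
R_total = 1.123 K/W
Q = ΔT/R_total = 190/1.123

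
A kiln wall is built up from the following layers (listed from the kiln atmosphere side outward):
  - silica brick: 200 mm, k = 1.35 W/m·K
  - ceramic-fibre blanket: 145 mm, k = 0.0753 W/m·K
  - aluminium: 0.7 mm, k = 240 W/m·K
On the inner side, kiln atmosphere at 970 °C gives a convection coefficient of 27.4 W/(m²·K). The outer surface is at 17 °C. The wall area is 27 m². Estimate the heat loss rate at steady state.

Treating each layer as a thermal resistance in series:
R_inner film = 1/(h_i·A) = 1/(27.4×27) = 0.001352 K/W
R_silica brick = L/(kA) = 0.2/(1.35×27) = 0.005487 K/W
R_ceramic-fibre blanket = L/(kA) = 0.145/(0.0753×27) = 0.07132 K/W
R_aluminium = L/(kA) = 0.0007/(240×27) = 1.08×10^-7 K/W
R_total = 0.07816 K/W
Q = ΔT / R_total = 953 / 0.07816

Q ≈ 12200 W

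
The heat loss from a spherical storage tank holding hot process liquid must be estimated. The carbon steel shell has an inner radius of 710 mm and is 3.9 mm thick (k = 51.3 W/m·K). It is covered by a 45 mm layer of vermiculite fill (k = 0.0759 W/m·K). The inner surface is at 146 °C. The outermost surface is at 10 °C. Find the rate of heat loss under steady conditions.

Q ≈ 1560 W

Spherical conduction: R = (1/r_in − 1/r_out)/(4πk) per layer; series-sum.
R_carbon steel shell = (1/0.71 − 1/0.7139)/(4π×51.3) = 1.194×10^-5 K/W
R_vermiculite fill = (1/0.7139 − 1/0.7589)/(4π×0.0759) = 0.08708 K/W
R_total = 0.0871 K/W
Q = ΔT/R_total = 136/0.0871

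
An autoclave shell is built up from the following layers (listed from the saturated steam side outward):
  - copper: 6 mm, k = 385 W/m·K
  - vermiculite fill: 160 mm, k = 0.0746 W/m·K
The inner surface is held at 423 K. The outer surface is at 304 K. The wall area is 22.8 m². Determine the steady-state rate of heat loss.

Q ≈ 1270 W

Thermal resistances in series:
R_copper = L/(kA) = 0.006/(385×22.8) = 6.835×10^-7 K/W
R_vermiculite fill = L/(kA) = 0.16/(0.0746×22.8) = 0.09407 K/W
R_total = 0.09407 K/W
Q = ΔT / R_total = 119 / 0.09407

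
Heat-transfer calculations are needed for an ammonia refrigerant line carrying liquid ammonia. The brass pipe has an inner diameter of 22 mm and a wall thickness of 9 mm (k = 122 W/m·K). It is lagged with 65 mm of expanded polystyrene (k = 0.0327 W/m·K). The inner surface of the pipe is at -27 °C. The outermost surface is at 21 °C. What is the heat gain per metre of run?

Treating each annulus and film as a series resistance:
R_brass pipe wall = ln(20/11)/(2π×122×1) = 7.799×10^-4 K/W
R_expanded polystyrene = ln(85/20)/(2π×0.0327×1) = 7.042 K/W
R_total = 7.043 K/W
Q = ΔT/R_total = 48/7.043

q′ ≈ 6.82 W/m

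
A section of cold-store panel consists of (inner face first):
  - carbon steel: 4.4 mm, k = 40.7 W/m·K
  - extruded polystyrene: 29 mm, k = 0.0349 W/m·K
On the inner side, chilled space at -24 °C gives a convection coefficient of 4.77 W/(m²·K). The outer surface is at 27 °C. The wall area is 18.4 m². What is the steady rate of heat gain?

Using the resistance-network approach (series):
R_inner film = 1/(h_i·A) = 1/(4.77×18.4) = 0.01139 K/W
R_carbon steel = L/(kA) = 0.0044/(40.7×18.4) = 5.875×10^-6 K/W
R_extruded polystyrene = L/(kA) = 0.029/(0.0349×18.4) = 0.04516 K/W
R_total = 0.05656 K/W
Q = ΔT / R_total = 51 / 0.05656

Q ≈ 902 W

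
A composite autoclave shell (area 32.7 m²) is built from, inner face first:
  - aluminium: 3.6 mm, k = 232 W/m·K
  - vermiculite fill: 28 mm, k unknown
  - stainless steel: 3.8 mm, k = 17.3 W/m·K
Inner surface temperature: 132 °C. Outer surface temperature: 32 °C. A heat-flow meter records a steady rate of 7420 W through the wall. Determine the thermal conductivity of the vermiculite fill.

k ≈ 0.0636 W/(m·K)

Series thermal resistances:
R_aluminium = L/(kA) = 0.0036/(232×32.7) = 4.745×10^-7 K/W
R_stainless steel = L/(kA) = 0.0038/(17.3×32.7) = 6.717×10^-6 K/W
Sum of known resistances R_other = 7.192×10^-6 K/W
Total R = ΔT/Q = 100/7420 = 0.01348 K/W
R_vermiculite fill = R_total − R_other = 0.01347 K/W
k = L/(R·A) = 0.028/(0.01347×32.7)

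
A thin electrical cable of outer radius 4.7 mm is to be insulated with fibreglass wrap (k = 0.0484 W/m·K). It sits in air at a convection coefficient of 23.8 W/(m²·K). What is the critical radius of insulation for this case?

For a cylinder r_cr = k/h = 0.0484/23.8
r_cr = 2.03 mm; since the bare radius (4.7 mm) is above r_cr, any added insulation will reduce heat loss.

r_cr ≈ 2.03 mm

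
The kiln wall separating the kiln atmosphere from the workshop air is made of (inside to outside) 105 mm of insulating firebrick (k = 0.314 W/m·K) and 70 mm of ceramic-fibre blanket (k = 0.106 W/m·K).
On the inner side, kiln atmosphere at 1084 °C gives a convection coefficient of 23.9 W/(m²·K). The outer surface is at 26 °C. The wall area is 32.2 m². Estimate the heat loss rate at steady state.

Treating each layer as a thermal resistance in series:
R_inner film = 1/(h_i·A) = 1/(23.9×32.2) = 0.001299 K/W
R_insulating firebrick = L/(kA) = 0.105/(0.314×32.2) = 0.01038 K/W
R_ceramic-fibre blanket = L/(kA) = 0.07/(0.106×32.2) = 0.02051 K/W
R_total = 0.03219 K/W
Q = ΔT / R_total = 1058 / 0.03219

Q ≈ 32900 W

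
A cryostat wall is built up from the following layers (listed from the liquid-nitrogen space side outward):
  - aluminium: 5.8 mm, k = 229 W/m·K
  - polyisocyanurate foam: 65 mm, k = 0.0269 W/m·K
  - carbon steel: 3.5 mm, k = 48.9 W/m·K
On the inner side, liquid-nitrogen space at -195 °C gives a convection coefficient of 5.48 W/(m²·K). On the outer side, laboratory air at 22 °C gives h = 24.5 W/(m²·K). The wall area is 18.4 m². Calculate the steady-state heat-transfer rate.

Using the resistance-network approach (series):
R_inner film = 1/(h_i·A) = 1/(5.48×18.4) = 0.009917 K/W
R_aluminium = L/(kA) = 0.0058/(229×18.4) = 1.376×10^-6 K/W
R_polyisocyanurate foam = L/(kA) = 0.065/(0.0269×18.4) = 0.1313 K/W
R_carbon steel = L/(kA) = 0.0035/(48.9×18.4) = 3.89×10^-6 K/W
R_outer film = 1/(h_o·A) = 1/(24.5×18.4) = 0.002218 K/W
R_total = 0.1435 K/W
Q = ΔT / R_total = 217 / 0.1435

Q ≈ 1510 W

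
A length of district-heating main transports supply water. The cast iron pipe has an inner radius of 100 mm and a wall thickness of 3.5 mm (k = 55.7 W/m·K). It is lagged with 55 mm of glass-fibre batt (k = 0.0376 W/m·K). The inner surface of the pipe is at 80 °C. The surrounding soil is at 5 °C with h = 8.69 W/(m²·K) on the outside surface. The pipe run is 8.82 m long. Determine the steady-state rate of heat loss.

Per-layer cylindrical resistances, series-summed:
R_cast iron pipe wall = ln(103.5/100)/(2π×55.7×8.82) = 1.114×10^-5 K/W
R_glass-fibre batt = ln(158.5/103.5)/(2π×0.0376×8.82) = 0.2045 K/W
R_outer film = 1/(h_o·2πr_oL) = 1/(8.69×2π×0.1585×8.82) = 0.0131 K/W
R_total = 0.2176 K/W
Q = ΔT/R_total = 75/0.2176

Q ≈ 345 W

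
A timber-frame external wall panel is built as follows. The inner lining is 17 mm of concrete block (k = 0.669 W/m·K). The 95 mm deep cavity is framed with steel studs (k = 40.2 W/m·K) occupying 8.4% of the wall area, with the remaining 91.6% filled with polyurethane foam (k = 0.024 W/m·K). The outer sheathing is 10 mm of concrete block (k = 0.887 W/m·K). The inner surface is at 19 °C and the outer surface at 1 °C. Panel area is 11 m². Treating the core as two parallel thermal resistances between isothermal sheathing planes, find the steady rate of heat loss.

Sheathing layers in series; stud and cavity paths in parallel between them.
R_inner = 0.017/(0.669×11) = 0.00231 K/W
R_stud  = 0.095/(40.2×0.084×11) = 0.002558 K/W
R_cav   = 0.095/(0.024×0.916×11) = 0.3928 K/W
1/R_core = 1/R_stud + 1/R_cav → R_core = 0.002541 K/W
R_outer = 0.01/(0.887×11) = 0.001025 K/W
R_total = 0.005876 K/W
Q = ΔT/R_total = 18/0.005876

Q ≈ 3060 W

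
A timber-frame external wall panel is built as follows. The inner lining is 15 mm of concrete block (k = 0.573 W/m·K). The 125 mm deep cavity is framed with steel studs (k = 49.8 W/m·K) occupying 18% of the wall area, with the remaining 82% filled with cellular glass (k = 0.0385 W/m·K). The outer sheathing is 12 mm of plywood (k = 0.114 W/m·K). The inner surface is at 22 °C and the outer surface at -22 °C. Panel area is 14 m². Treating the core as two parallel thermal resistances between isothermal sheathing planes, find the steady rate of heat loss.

Sheathing layers in series; stud and cavity paths in parallel between them.
R_inner = 0.015/(0.573×14) = 0.00187 K/W
R_stud  = 0.125/(49.8×0.18×14) = 9.96×10^-4 K/W
R_cav   = 0.125/(0.0385×0.82×14) = 0.2828 K/W
1/R_core = 1/R_stud + 1/R_cav → R_core = 9.926×10^-4 K/W
R_outer = 0.012/(0.114×14) = 0.007519 K/W
R_total = 0.01038 K/W
Q = ΔT/R_total = 44/0.01038

Q ≈ 4240 W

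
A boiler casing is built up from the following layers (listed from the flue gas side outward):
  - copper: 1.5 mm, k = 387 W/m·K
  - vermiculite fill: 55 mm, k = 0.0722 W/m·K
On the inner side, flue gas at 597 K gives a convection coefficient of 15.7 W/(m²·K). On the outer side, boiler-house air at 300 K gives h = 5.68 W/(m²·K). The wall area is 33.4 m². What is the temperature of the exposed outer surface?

Model the wall as resistances in series:
R_inner film = 1/(h_i·A) = 1/(15.7×33.4) = 0.001907 K/W
R_copper = L/(kA) = 0.0015/(387×33.4) = 1.16×10^-7 K/W
R_vermiculite fill = L/(kA) = 0.055/(0.0722×33.4) = 0.02281 K/W
R_outer film = 1/(h_o·A) = 1/(5.68×33.4) = 0.005271 K/W
R_total = 0.02999 K/W;  Q = ΔT/R_total = 297/0.02999 = 9905 W
T_interface = T_inner − Q·ΣR(inner→interface) = 597 − 9900×0.02471

T ≈ 352 K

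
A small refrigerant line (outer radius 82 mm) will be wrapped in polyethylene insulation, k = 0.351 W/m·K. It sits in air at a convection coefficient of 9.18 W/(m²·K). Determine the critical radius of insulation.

For a cylinder r_cr = k/h = 0.351/9.18
r_cr = 38.2 mm; since the bare radius (82 mm) is above r_cr, any added insulation will reduce heat loss.

r_cr ≈ 38.2 mm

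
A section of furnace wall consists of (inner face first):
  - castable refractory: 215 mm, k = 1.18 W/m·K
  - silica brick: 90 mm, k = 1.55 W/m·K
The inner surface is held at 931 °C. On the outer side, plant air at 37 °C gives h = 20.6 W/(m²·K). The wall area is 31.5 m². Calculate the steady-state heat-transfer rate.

Model the wall as resistances in series:
R_castable refractory = L/(kA) = 0.215/(1.18×31.5) = 0.005784 K/W
R_silica brick = L/(kA) = 0.09/(1.55×31.5) = 0.001843 K/W
R_outer film = 1/(h_o·A) = 1/(20.6×31.5) = 0.001541 K/W
R_total = 0.009169 K/W
Q = ΔT / R_total = 894 / 0.009169

Q ≈ 97500 W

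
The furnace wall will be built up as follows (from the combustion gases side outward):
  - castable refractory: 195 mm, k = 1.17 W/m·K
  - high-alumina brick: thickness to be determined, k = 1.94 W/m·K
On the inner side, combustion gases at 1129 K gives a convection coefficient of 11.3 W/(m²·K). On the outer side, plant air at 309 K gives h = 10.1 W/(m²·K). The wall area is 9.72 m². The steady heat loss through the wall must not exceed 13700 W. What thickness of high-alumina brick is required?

L ≈ 442 mm

Series thermal resistances:
R_inner film = 1/(h_i·A) = 1/(11.3×9.72) = 0.009104 K/W
R_castable refractory = L/(kA) = 0.195/(1.17×9.72) = 0.01715 K/W
R_outer film = 1/(h_o·A) = 1/(10.1×9.72) = 0.01019 K/W
Sum of the known resistances R_other = 0.03644 K/W
Required total resistance R_tot = ΔT/Q_allow = 820/13700 = 0.05985 K/W
R_high-alumina brick = R_tot − R_other = 0.02342 K/W
L = R·k·A = 0.02342×1.94×9.72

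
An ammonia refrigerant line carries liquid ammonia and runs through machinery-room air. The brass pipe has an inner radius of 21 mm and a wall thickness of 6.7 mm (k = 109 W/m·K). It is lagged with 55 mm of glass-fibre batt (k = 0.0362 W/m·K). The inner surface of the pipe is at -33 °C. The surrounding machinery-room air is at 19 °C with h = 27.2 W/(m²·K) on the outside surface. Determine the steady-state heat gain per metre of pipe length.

Cylindrical conduction, so R = ln(r₂/r₁)/(2πkL) per layer, in series:
R_brass pipe wall = ln(27.7/21)/(2π×109×1) = 4.043×10^-4 K/W
R_glass-fibre batt = ln(82.7/27.7)/(2π×0.0362×1) = 4.809 K/W
R_outer film = 1/(h_o·2πr_oL) = 1/(27.2×2π×0.0827×1) = 0.07075 K/W
R_total = 4.88 K/W
Q = ΔT/R_total = 52/4.88

q′ ≈ 10.7 W/m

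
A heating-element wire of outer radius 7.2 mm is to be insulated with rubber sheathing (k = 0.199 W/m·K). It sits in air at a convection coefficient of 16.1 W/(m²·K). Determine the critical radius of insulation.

r_cr ≈ 12.4 mm

For a cylinder r_cr = k/h = 0.199/16.1
r_cr = 12.4 mm; since the bare radius (7.2 mm) is below r_cr, adding a thin layer of insulation will *increase* heat loss.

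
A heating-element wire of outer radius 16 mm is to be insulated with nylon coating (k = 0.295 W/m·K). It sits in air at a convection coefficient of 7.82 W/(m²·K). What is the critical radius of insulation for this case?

r_cr ≈ 37.7 mm

For a cylinder r_cr = k/h = 0.295/7.82
r_cr = 37.7 mm; since the bare radius (16 mm) is below r_cr, adding a thin layer of insulation will *increase* heat loss.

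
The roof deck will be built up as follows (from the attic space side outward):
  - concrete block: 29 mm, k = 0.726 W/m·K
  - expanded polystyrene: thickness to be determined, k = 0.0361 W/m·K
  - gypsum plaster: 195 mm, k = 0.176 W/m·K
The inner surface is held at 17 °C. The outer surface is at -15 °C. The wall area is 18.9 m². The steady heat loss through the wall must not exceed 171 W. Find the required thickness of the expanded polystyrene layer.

Using the resistance-network approach (series):
R_concrete block = L/(kA) = 0.029/(0.726×18.9) = 0.002113 K/W
R_gypsum plaster = L/(kA) = 0.195/(0.176×18.9) = 0.05862 K/W
Sum of the known resistances R_other = 0.06074 K/W
Required total resistance R_tot = ΔT/Q_allow = 32/171 = 0.1871 K/W
R_expanded polystyrene = R_tot − R_other = 0.1264 K/W
L = R·k·A = 0.1264×0.0361×18.9

L ≈ 86.2 mm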